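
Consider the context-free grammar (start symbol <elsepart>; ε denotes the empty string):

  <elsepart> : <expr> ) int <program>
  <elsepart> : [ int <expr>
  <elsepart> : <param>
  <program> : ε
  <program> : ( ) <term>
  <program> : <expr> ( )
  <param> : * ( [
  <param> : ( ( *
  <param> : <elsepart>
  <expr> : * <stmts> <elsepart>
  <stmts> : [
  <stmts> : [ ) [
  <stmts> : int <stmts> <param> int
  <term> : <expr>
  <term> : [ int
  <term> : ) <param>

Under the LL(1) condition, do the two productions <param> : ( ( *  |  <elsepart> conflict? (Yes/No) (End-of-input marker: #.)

Yes

FIRST(( ( *) = { ( } and FIRST(<elsepart>) = { (, *, [ }.
Both contain (, so the two alternatives are not disjoint — LL(1) conflict.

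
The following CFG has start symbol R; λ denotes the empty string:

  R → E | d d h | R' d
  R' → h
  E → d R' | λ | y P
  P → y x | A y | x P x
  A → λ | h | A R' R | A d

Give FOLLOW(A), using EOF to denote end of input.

{ d, h, y }

In P → A y: add FIRST(y) = { y }.
In A → A R' R: add FIRST(R' R) = { h }.
In A → A d: add FIRST(d) = { d }.
Union: FOLLOW(A) = { d, h, y }.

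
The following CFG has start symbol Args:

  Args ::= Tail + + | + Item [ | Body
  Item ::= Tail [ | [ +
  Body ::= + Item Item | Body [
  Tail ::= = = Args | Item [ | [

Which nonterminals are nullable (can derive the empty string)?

No nonterminal has an empty production or an RHS whose symbols are all nullable.

{ } (none)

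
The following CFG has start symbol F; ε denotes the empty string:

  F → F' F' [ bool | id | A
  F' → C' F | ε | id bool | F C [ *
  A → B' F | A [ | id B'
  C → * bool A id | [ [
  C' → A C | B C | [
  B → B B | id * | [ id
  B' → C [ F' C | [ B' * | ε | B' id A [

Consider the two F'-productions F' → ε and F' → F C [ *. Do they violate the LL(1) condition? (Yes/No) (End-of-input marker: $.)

FIRST(ε) = { ε } and FIRST(F C [ *) = { *, [, id }.
The first alternative is nullable and FOLLOW(F') = { *, [, id } shares * with FIRST of the second — conflict.

Yes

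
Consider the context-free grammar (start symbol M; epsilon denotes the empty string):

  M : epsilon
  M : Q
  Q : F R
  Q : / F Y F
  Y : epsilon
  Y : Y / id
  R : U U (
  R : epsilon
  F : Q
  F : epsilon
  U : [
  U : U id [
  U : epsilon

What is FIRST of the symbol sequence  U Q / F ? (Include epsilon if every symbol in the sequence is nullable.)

{ (, /, [, id }

Add FIRST(U)\{epsilon} = { [, id }; U is nullable, continue.
Add FIRST(Q)\{epsilon} = { (, /, [, id }; Q is nullable, continue.
/ is a terminal; add {/} and stop.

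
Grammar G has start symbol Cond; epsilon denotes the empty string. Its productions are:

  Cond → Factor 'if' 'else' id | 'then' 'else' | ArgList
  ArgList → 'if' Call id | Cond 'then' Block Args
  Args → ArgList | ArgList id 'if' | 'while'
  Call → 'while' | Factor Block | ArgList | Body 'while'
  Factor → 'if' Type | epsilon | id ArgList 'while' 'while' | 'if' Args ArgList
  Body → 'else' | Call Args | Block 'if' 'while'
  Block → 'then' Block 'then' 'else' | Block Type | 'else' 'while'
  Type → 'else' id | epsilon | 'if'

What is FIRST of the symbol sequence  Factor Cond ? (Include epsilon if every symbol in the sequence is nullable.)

Add FIRST(Factor)\{epsilon} = { 'if', id }; Factor is nullable, continue.
Add FIRST(Cond) = { 'if', 'then', id }; Cond is not nullable, stop.

{ 'if', 'then', id }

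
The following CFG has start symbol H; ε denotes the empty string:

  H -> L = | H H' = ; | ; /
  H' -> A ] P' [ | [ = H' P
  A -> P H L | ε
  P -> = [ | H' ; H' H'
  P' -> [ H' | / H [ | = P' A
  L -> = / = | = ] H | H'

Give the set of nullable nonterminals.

Directly nullable (have an ε-production): A.
No other nonterminal has a production whose RHS symbols are all nullable.

{ A }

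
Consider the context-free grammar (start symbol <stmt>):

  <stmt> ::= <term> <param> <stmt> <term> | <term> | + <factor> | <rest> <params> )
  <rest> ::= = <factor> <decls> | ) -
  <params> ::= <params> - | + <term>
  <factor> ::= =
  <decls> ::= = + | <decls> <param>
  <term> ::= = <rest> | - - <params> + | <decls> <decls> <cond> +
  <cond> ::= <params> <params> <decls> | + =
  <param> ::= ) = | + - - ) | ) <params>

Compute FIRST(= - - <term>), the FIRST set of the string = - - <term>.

{ = }

= is a terminal; add {=} and stop.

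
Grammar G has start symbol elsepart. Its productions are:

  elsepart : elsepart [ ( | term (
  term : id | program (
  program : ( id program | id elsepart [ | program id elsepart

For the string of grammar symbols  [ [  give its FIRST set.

[ is a terminal; add {[} and stop.

{ [ }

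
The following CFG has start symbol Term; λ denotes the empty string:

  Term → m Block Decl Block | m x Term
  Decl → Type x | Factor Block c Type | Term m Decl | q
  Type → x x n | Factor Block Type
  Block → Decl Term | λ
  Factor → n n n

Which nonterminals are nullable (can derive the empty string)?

{ Block }

Directly nullable (have an λ-production): Block.
No other nonterminal has a production whose RHS symbols are all nullable.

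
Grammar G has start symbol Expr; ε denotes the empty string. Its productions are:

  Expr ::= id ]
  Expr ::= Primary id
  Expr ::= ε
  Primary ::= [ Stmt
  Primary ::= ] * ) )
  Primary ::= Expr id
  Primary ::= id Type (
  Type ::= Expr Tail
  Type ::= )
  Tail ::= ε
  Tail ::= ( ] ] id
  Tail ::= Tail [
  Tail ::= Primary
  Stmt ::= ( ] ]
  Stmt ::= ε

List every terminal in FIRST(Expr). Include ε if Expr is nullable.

Expr ::= id ] contributes {id}.
From Expr ::= Primary id: add FIRST(Primary) = { [, ], id }.
Expr ::= ε contributes ε.
Union: FIRST(Expr) = { [, ], id, ε }.

{ [, ], id, ε }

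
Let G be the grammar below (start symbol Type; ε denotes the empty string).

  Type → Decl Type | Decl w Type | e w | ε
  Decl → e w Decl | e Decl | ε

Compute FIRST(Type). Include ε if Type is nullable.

{ e, w, ε }

From Type → Decl Type: Decl, Type nullable, take FIRST(Decl) ∪ FIRST(Type) = { e, w }; also ε since the whole RHS is nullable.
From Type → Decl w Type: Decl nullable, take FIRST(Decl) ∪ {w} = { e, w }.
Type → e w contributes {e}.
Type → ε contributes ε.
Union: FIRST(Type) = { e, w, ε }.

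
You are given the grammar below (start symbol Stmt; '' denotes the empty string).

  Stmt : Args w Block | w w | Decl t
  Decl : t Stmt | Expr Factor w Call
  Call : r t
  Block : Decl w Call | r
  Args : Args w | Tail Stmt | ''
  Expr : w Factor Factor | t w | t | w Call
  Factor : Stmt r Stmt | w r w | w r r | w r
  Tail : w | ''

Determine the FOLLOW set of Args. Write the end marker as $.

{ w }

In Stmt : Args w Block: add FIRST(w Block) = { w }.
In Args : Args w: add FIRST(w) = { w }.
Union: FOLLOW(Args) = { w }.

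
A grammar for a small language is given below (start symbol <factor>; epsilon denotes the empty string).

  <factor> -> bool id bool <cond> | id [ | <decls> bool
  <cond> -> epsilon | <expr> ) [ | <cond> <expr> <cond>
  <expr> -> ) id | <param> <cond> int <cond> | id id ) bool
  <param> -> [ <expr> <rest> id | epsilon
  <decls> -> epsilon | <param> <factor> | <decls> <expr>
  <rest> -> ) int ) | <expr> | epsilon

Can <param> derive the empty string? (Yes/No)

Yes

<param> has an epsilon-production, so <param> ⇒ epsilon.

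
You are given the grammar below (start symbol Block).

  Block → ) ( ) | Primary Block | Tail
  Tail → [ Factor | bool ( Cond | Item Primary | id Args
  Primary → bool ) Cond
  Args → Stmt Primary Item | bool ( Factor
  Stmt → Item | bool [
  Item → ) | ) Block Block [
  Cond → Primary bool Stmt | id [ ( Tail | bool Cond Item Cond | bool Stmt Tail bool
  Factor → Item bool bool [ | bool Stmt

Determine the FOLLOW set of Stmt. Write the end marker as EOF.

In Args → Stmt Primary Item: add FIRST(Primary Item) = { bool }.
In Cond → Primary bool Stmt: Stmt is at the end, add FOLLOW(Cond) = { EOF, ), [, bool, id }.
In Cond → bool Stmt Tail bool: add FIRST(Tail bool) = { ), [, bool, id }.
In Factor → bool Stmt: Stmt is at the end, add FOLLOW(Factor) = { EOF, ), [, bool, id }.
Union: FOLLOW(Stmt) = { EOF, ), [, bool, id }.

{ EOF, ), [, bool, id }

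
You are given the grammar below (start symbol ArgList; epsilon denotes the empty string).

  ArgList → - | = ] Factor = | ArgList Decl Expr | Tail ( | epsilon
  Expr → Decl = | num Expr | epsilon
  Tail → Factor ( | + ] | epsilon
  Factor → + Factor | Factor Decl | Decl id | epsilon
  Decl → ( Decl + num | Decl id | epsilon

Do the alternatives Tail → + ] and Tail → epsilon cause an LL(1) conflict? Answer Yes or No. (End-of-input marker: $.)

No

FIRST(+ ]) = { + } and FIRST(epsilon) = { epsilon }.
The second is nullable but FOLLOW(Tail) = { ( } is disjoint from FIRST of the first.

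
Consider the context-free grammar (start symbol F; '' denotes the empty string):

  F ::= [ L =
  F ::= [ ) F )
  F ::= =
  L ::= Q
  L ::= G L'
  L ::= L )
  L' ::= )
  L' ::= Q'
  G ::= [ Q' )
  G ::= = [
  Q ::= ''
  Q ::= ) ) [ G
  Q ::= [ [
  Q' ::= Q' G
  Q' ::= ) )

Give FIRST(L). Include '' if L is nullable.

{ ), =, [, '' }

From L ::= Q: add FIRST(Q) = { ), [, '' } (including '' since Q is nullable).
From L ::= G L': add FIRST(G) = { =, [ }.
From L ::= L ): L nullable, take FIRST(L) ∪ {)} = { ), =, [ }.
Union: FIRST(L) = { ), =, [, '' }.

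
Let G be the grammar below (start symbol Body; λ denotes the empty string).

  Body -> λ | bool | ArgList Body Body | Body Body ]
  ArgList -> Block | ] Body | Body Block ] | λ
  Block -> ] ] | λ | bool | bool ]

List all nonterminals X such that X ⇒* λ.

Directly nullable (have an λ-production): Body, ArgList, Block.

{ ArgList, Block, Body }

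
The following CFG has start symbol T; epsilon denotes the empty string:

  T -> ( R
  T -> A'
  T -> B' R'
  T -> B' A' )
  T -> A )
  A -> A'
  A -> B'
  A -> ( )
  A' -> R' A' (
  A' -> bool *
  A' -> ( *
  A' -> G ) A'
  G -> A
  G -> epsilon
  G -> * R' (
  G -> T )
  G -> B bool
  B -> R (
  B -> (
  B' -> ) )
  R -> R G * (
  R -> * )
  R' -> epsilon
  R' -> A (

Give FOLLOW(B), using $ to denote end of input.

{ bool }

In G -> B bool: add FIRST(bool) = { bool }.
Union: FOLLOW(B) = { bool }.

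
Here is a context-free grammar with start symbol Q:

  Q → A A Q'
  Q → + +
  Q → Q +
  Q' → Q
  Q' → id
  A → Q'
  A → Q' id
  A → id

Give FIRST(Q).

From Q → A A Q': add FIRST(A) = { +, id }.
Q → + + contributes {+}.
From Q → Q +: add FIRST(Q) = { +, id }.
Union: FIRST(Q) = { +, id }.

{ +, id }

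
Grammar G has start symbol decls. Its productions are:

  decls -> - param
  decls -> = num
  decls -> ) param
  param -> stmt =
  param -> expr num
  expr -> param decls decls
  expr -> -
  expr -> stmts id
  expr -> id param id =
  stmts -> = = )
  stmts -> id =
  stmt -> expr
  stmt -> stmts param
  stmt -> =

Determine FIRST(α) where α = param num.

{ -, =, id }

Add FIRST(param) = { -, =, id }; param is not nullable, stop.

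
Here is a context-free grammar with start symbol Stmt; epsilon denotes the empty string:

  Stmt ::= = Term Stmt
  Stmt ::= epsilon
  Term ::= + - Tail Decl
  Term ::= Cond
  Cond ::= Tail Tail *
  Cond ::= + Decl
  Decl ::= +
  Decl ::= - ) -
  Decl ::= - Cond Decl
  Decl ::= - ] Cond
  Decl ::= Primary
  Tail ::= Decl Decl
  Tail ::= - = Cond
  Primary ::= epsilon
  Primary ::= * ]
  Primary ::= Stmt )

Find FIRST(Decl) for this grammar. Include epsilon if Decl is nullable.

{ ), *, +, -, =, epsilon }

Decl ::= + contributes {+}.
Decl ::= - ) - contributes {-}.
Decl ::= - Cond Decl contributes {-}.
Decl ::= - ] Cond contributes {-}.
From Decl ::= Primary: add FIRST(Primary) = { ), *, =, epsilon } (including epsilon since Primary is nullable).
Union: FIRST(Decl) = { ), *, +, -, =, epsilon }.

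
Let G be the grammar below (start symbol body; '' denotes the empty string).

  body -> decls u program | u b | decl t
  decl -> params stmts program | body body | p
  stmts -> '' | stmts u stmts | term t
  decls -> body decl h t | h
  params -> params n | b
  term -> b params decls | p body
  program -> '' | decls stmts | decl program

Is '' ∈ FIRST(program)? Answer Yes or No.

program has an ''-production, so program ⇒ ''.

Yes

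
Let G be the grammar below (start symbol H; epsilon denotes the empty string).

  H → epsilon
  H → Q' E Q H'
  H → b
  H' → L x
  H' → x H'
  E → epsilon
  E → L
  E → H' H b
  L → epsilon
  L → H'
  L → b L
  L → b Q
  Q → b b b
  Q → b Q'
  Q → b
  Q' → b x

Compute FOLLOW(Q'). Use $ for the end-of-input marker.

{ b, x }

In H → Q' E Q H': add FIRST(E Q H') = { b, x }.
In Q → b Q': Q' is at the end, add FOLLOW(Q) = { b, x }.
Union: FOLLOW(Q') = { b, x }.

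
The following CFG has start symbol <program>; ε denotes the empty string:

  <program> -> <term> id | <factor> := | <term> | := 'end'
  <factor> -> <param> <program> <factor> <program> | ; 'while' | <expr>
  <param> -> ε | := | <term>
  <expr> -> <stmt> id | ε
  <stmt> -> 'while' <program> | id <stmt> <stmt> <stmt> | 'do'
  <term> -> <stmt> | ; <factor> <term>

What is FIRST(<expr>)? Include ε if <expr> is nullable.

From <expr> -> <stmt> id: add FIRST(<stmt>) = { 'do', 'while', id }.
<expr> -> ε contributes ε.
Union: FIRST(<expr>) = { 'do', 'while', id, ε }.

{ 'do', 'while', id, ε }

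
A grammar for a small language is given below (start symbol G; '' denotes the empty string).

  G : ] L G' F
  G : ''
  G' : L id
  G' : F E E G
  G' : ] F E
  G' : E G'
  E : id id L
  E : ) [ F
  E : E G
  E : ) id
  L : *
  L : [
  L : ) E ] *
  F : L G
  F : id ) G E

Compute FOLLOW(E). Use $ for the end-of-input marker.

In G' : F E E G: add FIRST(E G) = { ), id }.
In G' : F E E G: add FIRST(G)\{''} = { ] }.
  Since G is nullable, also add FOLLOW(G') = { ), *, [, id }.
In G' : ] F E: E is at the end, add FOLLOW(G') = { ), *, [, id }.
In G' : E G': add FIRST(G') = { ), *, [, ], id }.
In E : E G: add FIRST(G)\{''} = { ] }.
  Since G is nullable, also add FOLLOW(E) = { $, ), *, [, ], id }.
In L : ) E ] *: add FIRST(] *) = { ] }.
In F : id ) G E: E is at the end, add FOLLOW(F) = { $, ), *, [, ], id }.
Union: FOLLOW(E) = { $, ), *, [, ], id }.

{ $, ), *, [, ], id }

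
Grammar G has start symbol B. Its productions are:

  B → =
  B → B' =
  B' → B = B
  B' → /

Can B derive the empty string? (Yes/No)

No

No nonterminal in this grammar is nullable.
No production of B has an RHS whose symbols are all nullable, so B is not nullable.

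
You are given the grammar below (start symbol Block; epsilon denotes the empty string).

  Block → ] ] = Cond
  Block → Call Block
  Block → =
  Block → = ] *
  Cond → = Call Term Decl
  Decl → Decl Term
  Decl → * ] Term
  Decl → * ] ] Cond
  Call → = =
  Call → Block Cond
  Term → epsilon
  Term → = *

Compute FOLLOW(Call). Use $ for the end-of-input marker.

In Block → Call Block: add FIRST(Block) = { =, ] }.
In Cond → = Call Term Decl: add FIRST(Term Decl) = { *, = }.
Union: FOLLOW(Call) = { *, =, ] }.

{ *, =, ] }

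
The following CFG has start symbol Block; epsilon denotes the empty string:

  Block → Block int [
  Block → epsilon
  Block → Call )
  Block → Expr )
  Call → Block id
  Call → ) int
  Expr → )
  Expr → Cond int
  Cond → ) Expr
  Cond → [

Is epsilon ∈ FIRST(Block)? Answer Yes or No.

Block has an epsilon-production, so Block ⇒ epsilon.

Yes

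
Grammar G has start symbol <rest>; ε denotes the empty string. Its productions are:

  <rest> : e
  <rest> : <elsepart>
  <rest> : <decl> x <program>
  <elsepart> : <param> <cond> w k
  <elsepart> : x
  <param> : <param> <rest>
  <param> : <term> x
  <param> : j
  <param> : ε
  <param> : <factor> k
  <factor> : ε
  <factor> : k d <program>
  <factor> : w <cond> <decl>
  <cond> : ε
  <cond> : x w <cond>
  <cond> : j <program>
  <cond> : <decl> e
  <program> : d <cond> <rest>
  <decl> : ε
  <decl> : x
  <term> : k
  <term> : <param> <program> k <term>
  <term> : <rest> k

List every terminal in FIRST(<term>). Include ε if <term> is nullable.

{ d, e, j, k, w, x }

<term> : k contributes {k}.
From <term> : <param> <program> k <term>: <param> nullable, take FIRST(<param>) ∪ FIRST(<program>) = { d, e, j, k, w, x }.
From <term> : <rest> k: add FIRST(<rest>) = { d, e, j, k, w, x }.
Union: FIRST(<term>) = { d, e, j, k, w, x }.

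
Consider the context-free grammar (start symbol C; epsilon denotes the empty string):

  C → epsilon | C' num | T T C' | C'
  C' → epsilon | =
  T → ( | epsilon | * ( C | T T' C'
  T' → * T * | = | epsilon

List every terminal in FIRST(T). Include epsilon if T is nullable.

T → ( contributes {(}.
T → epsilon contributes epsilon.
T → * ( C contributes {*}.
From T → T T' C': T, T', C' nullable, take FIRST(T) ∪ FIRST(T') ∪ FIRST(C') = { (, *, = }; also epsilon since the whole RHS is nullable.
Union: FIRST(T) = { (, *, =, epsilon }.

{ (, *, =, epsilon }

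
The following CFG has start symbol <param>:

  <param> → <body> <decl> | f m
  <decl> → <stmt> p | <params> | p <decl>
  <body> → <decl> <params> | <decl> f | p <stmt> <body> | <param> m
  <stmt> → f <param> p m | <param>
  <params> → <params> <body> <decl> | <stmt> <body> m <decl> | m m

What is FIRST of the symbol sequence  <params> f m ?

Add FIRST(<params>) = { f, m, p }; <params> is not nullable, stop.

{ f, m, p }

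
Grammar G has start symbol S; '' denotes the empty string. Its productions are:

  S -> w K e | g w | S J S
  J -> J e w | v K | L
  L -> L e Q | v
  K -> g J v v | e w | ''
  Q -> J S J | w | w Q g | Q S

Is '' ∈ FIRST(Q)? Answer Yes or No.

Nullable nonterminals: K.
No production of Q has an RHS whose symbols are all nullable, so Q is not nullable.

No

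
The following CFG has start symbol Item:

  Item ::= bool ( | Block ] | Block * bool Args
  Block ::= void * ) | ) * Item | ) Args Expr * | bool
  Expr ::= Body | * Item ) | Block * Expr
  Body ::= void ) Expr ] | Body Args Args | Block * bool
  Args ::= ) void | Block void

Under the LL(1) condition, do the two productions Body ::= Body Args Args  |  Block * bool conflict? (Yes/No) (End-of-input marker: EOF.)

Yes

FIRST(Body Args Args) = { ), bool, void } and FIRST(Block * bool) = { ), bool, void }.
Both contain ), so the two alternatives are not disjoint — LL(1) conflict.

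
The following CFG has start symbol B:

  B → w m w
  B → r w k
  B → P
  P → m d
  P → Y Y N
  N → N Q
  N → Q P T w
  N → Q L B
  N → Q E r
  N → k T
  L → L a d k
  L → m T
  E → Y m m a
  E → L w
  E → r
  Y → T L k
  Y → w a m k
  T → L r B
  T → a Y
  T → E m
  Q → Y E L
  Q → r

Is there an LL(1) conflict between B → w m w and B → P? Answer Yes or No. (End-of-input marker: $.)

FIRST(w m w) = { w } and FIRST(P) = { a, m, r, w }.
Both contain w, so the two alternatives are not disjoint — LL(1) conflict.

Yes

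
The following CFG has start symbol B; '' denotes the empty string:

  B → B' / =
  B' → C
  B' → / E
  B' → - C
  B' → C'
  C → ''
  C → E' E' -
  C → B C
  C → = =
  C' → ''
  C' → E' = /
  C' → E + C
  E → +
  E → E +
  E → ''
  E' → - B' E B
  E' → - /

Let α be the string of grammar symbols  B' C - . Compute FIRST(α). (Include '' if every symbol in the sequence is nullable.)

{ +, -, /, = }

Add FIRST(B')\{''} = { +, -, /, = }; B' is nullable, continue.
Add FIRST(C)\{''} = { +, -, /, = }; C is nullable, continue.
- is a terminal; add {-} and stop.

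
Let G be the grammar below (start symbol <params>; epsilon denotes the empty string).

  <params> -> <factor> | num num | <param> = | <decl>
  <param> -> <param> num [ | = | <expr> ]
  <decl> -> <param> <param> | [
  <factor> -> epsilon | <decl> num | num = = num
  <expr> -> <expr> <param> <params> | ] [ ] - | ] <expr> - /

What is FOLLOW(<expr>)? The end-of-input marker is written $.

{ -, =, ] }

In <param> -> <expr> ]: add FIRST(]) = { ] }.
In <expr> -> <expr> <param> <params>: add FIRST(<param> <params>) = { =, ] }.
In <expr> -> ] <expr> - /: add FIRST(- /) = { - }.
Union: FOLLOW(<expr>) = { -, =, ] }.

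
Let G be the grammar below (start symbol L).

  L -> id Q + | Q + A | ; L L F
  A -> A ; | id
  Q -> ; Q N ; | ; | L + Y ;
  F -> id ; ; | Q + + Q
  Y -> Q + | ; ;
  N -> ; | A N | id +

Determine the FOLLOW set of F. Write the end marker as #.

In L -> ; L L F: F is at the end, add FOLLOW(L) = { #, +, ;, id }.
Union: FOLLOW(F) = { #, +, ;, id }.

{ #, +, ;, id }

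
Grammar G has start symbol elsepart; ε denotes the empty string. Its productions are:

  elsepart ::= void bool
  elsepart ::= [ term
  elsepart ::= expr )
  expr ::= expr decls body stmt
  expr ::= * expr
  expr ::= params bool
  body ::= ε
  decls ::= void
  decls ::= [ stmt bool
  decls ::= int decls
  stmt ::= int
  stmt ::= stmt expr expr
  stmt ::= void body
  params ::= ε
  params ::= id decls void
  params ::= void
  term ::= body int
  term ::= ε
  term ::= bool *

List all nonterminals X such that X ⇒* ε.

Directly nullable (have an ε-production): body, params, term.
No other nonterminal has a production whose RHS symbols are all nullable.

{ body, params, term }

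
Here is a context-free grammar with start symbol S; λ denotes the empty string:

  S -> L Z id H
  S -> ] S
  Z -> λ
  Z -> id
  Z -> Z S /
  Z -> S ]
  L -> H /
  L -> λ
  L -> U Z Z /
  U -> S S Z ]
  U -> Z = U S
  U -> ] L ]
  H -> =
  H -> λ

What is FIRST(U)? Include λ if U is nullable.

{ /, =, ], id }

From U -> S S Z ]: add FIRST(S) = { /, =, ], id }.
From U -> Z = U S: Z nullable, take FIRST(Z) ∪ {=} = { /, =, ], id }.
U -> ] L ] contributes {]}.
Union: FIRST(U) = { /, =, ], id }.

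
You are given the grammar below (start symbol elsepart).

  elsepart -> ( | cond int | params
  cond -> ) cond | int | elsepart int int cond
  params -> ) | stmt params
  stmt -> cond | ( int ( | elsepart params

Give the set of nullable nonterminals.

No nonterminal has an empty production or an RHS whose symbols are all nullable.

{ } (none)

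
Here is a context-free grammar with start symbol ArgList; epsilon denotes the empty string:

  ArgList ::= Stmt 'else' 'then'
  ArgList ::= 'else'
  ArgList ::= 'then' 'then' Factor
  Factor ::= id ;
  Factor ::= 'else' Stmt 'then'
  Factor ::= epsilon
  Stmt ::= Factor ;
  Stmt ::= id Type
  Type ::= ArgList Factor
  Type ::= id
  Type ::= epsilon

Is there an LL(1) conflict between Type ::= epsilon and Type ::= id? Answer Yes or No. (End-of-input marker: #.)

No

FIRST(epsilon) = { epsilon } and FIRST(id) = { id }.
The first is nullable but FOLLOW(Type) = { 'else', 'then' } is disjoint from FIRST of the second.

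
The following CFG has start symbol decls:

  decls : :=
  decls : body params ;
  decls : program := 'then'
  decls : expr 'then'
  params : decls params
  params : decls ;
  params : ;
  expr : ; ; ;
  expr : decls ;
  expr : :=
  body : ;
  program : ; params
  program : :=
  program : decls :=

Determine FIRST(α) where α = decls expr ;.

{ :=, ; }

Add FIRST(decls) = { :=, ; }; decls is not nullable, stop.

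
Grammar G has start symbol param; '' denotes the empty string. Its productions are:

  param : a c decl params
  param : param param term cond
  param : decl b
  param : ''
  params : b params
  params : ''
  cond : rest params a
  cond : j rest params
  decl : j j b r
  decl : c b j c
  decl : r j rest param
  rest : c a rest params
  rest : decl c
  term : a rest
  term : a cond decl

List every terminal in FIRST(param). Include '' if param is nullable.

{ a, c, j, r, '' }

param : a c decl params contributes {a}.
From param : param param term cond: param, param nullable, take FIRST(param) ∪ FIRST(param) ∪ FIRST(term) = { a, c, j, r }.
From param : decl b: add FIRST(decl) = { c, j, r }.
param : '' contributes ''.
Union: FIRST(param) = { a, c, j, r, '' }.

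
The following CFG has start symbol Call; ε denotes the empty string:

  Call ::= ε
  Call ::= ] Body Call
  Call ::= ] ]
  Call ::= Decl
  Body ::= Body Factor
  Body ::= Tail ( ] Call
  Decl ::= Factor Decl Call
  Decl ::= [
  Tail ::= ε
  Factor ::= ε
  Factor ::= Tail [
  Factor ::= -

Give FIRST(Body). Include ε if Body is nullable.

{ ( }

From Body ::= Body Factor: add FIRST(Body) = { ( }.
From Body ::= Tail ( ] Call: Tail nullable, take FIRST(Tail) ∪ {(} = { ( }.
Union: FIRST(Body) = { ( }.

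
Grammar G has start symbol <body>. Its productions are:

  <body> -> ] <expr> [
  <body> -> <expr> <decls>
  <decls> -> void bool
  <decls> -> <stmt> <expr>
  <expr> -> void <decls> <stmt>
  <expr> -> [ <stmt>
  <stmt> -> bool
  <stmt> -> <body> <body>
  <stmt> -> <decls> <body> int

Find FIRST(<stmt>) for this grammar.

{ [, ], bool, void }

<stmt> -> bool contributes {bool}.
From <stmt> -> <body> <body>: add FIRST(<body>) = { [, ], void }.
From <stmt> -> <decls> <body> int: add FIRST(<decls>) = { [, ], bool, void }.
Union: FIRST(<stmt>) = { [, ], bool, void }.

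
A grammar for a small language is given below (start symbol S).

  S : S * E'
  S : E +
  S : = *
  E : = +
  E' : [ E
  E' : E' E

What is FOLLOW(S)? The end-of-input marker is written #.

S is the start symbol, so # ∈ FOLLOW(S).
In S : S * E': add FIRST(* E') = { * }.
Union: FOLLOW(S) = { #, * }.

{ #, * }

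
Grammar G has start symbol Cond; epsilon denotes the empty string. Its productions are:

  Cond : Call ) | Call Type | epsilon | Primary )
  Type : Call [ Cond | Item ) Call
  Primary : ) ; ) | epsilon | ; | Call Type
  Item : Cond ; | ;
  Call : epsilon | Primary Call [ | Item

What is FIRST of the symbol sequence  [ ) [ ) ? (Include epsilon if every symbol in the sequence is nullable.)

{ [ }

[ is a terminal; add {[} and stop.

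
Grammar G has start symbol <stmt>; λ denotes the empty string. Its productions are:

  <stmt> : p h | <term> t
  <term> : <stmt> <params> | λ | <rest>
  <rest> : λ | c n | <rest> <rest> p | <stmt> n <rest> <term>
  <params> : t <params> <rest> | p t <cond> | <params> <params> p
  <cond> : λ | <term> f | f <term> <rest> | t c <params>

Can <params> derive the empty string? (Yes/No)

No

Nullable nonterminals: <cond>, <rest>, <term>.
No production of <params> has an RHS whose symbols are all nullable, so <params> is not nullable.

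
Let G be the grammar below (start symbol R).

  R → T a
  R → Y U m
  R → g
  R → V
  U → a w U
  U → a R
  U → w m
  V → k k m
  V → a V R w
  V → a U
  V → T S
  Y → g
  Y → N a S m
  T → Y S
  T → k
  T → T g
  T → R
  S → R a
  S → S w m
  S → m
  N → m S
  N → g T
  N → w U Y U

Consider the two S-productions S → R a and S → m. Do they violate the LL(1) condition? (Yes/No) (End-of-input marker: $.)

FIRST(R a) = { a, g, k, m, w } and FIRST(m) = { m }.
Both contain m, so the two alternatives are not disjoint — LL(1) conflict.

Yes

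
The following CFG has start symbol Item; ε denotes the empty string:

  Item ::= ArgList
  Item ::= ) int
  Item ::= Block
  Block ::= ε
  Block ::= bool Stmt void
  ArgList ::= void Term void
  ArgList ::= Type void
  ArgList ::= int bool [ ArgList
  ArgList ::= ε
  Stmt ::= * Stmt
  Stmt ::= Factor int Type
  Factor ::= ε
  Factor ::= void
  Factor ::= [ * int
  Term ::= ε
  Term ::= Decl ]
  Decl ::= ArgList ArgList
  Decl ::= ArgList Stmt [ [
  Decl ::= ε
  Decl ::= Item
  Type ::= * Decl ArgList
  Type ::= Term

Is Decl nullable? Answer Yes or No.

Decl has an ε-production, so Decl ⇒ ε.

Yes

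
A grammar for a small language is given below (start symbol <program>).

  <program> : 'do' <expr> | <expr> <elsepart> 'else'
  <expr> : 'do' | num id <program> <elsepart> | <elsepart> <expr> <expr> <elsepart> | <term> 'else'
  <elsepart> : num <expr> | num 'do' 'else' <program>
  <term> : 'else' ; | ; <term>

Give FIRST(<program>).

<program> : 'do' <expr> contributes {'do'}.
From <program> : <expr> <elsepart> 'else': add FIRST(<expr>) = { 'do', 'else', ;, num }.
Union: FIRST(<program>) = { 'do', 'else', ;, num }.

{ 'do', 'else', ;, num }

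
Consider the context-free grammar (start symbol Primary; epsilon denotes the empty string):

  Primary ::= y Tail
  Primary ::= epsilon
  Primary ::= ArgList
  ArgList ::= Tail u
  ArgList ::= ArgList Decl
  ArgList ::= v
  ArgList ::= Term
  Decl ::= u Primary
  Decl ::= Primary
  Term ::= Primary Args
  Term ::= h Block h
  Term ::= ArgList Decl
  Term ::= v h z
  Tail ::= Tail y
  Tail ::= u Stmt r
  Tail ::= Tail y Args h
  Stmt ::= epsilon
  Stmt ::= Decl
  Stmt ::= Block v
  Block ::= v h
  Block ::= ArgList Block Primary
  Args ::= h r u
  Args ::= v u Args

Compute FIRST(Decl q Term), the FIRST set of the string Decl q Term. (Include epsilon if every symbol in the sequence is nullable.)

{ h, q, u, v, y }

Add FIRST(Decl)\{epsilon} = { h, u, v, y }; Decl is nullable, continue.
q is a terminal; add {q} and stop.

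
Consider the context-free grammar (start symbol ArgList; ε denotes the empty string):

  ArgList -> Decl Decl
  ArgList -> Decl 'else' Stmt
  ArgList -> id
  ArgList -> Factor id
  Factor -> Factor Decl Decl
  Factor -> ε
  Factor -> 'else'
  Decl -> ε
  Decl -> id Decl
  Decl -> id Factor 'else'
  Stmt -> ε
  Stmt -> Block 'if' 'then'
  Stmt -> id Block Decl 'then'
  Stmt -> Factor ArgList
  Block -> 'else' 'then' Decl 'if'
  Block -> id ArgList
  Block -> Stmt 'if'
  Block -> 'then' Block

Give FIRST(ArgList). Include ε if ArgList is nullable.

{ 'else', id, ε }

From ArgList -> Decl Decl: Decl, Decl nullable, take FIRST(Decl) ∪ FIRST(Decl) = { id }; also ε since the whole RHS is nullable.
From ArgList -> Decl 'else' Stmt: Decl nullable, take FIRST(Decl) ∪ {'else'} = { 'else', id }.
ArgList -> id contributes {id}.
From ArgList -> Factor id: Factor nullable, take FIRST(Factor) ∪ {id} = { 'else', id }.
Union: FIRST(ArgList) = { 'else', id, ε }.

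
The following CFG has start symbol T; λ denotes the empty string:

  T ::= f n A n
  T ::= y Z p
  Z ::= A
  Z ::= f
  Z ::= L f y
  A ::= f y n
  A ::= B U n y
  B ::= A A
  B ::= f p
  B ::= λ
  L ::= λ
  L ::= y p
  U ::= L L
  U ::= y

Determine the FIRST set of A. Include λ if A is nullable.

A ::= f y n contributes {f}.
From A ::= B U n y: B, U nullable, take FIRST(B) ∪ FIRST(U) ∪ {n} = { f, n, y }.
Union: FIRST(A) = { f, n, y }.

{ f, n, y }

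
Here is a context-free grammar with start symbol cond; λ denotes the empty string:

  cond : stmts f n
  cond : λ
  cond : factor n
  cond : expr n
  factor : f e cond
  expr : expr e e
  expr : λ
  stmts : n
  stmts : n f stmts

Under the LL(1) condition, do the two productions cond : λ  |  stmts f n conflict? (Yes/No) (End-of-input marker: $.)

FIRST(λ) = { λ } and FIRST(stmts f n) = { n }.
The first alternative is nullable and FOLLOW(cond) = { $, n } shares n with FIRST of the second — conflict.

Yes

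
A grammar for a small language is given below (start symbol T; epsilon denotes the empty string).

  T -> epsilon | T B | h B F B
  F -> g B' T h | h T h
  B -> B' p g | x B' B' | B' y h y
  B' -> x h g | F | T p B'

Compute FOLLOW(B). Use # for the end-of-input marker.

In T -> T B: B is at the end, add FOLLOW(T) = { #, g, h, p, x }.
In T -> h B F B: add FIRST(F B) = { g, h }.
In T -> h B F B: B is at the end, add FOLLOW(T) = { #, g, h, p, x }.
Union: FOLLOW(B) = { #, g, h, p, x }.

{ #, g, h, p, x }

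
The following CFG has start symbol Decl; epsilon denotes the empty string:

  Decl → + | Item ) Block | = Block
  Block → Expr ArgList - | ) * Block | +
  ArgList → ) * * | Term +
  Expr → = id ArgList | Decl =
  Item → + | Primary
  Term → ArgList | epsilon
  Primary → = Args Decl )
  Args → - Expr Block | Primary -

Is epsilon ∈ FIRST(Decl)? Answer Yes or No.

No

Nullable nonterminals: Term.
No production of Decl has an RHS whose symbols are all nullable, so Decl is not nullable.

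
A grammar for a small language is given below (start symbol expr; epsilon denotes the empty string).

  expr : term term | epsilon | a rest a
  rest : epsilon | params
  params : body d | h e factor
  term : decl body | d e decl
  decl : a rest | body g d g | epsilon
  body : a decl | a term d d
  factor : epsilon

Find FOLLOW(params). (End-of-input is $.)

In rest : params: params is at the end, add FOLLOW(rest) = { $, a, d, g }.
Union: FOLLOW(params) = { $, a, d, g }.

{ $, a, d, g }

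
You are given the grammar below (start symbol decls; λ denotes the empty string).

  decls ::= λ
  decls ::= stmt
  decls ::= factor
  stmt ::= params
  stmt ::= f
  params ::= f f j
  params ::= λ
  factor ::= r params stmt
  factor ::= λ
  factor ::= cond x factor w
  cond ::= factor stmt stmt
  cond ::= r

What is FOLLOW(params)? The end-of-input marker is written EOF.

In stmt ::= params: params is at the end, add FOLLOW(stmt) = { EOF, f, w, x }.
In factor ::= r params stmt: add FIRST(stmt)\{λ} = { f }.
  Since stmt is nullable, also add FOLLOW(factor) = { EOF, f, w, x }.
Union: FOLLOW(params) = { EOF, f, w, x }.

{ EOF, f, w, x }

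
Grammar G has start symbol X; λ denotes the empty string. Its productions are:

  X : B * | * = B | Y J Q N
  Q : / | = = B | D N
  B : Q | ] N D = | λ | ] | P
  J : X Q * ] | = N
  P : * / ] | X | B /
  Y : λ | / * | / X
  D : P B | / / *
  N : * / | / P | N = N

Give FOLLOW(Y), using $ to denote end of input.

In X : Y J Q N: add FIRST(J Q N) = { *, /, =, ] }.
Union: FOLLOW(Y) = { *, /, =, ] }.

{ *, /, =, ] }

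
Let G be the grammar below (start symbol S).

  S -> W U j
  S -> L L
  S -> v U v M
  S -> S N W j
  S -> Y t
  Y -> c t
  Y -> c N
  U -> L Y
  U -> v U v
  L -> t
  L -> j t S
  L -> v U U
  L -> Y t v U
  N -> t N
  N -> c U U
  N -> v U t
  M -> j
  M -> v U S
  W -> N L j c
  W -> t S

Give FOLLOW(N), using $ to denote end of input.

{ $, c, j, t, v }

In S -> S N W j: add FIRST(W j) = { c, t, v }.
In Y -> c N: N is at the end, add FOLLOW(Y) = { $, c, j, t, v }.
In N -> t N: N is at the end, add FOLLOW(N) = { $, c, j, t, v }.
In W -> N L j c: add FIRST(L j c) = { c, j, t, v }.
Union: FOLLOW(N) = { $, c, j, t, v }.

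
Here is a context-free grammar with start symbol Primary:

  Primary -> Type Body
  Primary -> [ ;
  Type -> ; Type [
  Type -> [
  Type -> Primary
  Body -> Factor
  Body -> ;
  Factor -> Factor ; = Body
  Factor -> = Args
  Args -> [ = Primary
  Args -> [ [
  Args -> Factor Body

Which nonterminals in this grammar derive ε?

No nonterminal has an empty production or an RHS whose symbols are all nullable.

{ } (none)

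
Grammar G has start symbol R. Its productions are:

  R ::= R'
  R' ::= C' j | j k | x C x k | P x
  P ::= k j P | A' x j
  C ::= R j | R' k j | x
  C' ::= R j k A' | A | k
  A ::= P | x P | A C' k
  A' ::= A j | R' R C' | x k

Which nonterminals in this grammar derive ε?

{ } (none)

No nonterminal has an empty production or an RHS whose symbols are all nullable.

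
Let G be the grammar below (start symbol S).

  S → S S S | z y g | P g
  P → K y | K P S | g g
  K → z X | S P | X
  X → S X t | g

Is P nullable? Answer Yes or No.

No

No nonterminal in this grammar is nullable.
No production of P has an RHS whose symbols are all nullable, so P is not nullable.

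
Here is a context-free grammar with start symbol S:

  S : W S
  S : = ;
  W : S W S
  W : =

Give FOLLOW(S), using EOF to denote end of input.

{ EOF, = }

S is the start symbol, so EOF ∈ FOLLOW(S).
In S : W S: S is at the end, add FOLLOW(S) = { EOF, = }.
In W : S W S: add FIRST(W S) = { = }.
In W : S W S: S is at the end, add FOLLOW(W) = { = }.
Union: FOLLOW(S) = { EOF, = }.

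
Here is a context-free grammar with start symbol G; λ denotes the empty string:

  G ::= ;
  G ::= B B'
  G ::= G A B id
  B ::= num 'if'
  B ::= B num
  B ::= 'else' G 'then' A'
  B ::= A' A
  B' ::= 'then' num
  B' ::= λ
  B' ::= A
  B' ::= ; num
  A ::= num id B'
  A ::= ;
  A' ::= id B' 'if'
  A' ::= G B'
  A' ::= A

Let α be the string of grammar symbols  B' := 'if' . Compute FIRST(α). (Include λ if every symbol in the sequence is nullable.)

Add FIRST(B')\{λ} = { 'then', ;, num }; B' is nullable, continue.
:= is a terminal; add {:=} and stop.

{ 'then', :=, ;, num }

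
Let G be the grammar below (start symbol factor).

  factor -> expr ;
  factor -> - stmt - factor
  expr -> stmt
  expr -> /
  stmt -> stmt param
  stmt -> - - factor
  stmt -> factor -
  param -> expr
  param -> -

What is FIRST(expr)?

{ -, / }

From expr -> stmt: add FIRST(stmt) = { -, / }.
expr -> / contributes {/}.
Union: FIRST(expr) = { -, / }.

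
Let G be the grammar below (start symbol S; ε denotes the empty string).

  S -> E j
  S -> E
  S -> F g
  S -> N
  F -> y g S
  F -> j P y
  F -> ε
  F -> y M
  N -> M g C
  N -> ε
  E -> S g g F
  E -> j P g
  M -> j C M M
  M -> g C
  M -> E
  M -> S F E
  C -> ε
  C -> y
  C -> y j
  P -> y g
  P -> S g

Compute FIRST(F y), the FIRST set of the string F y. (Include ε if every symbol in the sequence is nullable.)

{ j, y }

Add FIRST(F)\{ε} = { j, y }; F is nullable, continue.
y is a terminal; add {y} and stop.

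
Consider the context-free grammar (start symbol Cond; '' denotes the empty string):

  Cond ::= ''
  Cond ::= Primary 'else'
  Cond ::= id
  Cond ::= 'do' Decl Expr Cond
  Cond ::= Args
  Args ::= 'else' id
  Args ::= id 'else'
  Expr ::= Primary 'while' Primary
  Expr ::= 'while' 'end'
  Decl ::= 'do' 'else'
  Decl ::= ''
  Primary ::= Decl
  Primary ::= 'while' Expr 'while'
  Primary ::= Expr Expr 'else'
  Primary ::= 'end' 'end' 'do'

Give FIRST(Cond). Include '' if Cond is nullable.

{ 'do', 'else', 'end', 'while', id, '' }

Cond ::= '' contributes ''.
From Cond ::= Primary 'else': Primary nullable, take FIRST(Primary) ∪ {'else'} = { 'do', 'else', 'end', 'while' }.
Cond ::= id contributes {id}.
Cond ::= 'do' Decl Expr Cond contributes {'do'}.
From Cond ::= Args: add FIRST(Args) = { 'else', id }.
Union: FIRST(Cond) = { 'do', 'else', 'end', 'while', id, '' }.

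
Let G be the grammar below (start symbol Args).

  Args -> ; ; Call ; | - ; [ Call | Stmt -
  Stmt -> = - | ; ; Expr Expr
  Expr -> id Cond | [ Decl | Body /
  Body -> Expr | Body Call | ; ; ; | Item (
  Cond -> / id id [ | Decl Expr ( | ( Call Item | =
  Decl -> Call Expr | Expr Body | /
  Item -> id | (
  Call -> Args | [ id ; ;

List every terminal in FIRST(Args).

{ -, ;, = }

Args -> ; ; Call ; contributes {;}.
Args -> - ; [ Call contributes {-}.
From Args -> Stmt -: add FIRST(Stmt) = { ;, = }.
Union: FIRST(Args) = { -, ;, = }.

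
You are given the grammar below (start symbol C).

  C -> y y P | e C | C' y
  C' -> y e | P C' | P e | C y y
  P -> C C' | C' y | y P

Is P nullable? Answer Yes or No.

No

No nonterminal in this grammar is nullable.
No production of P has an RHS whose symbols are all nullable, so P is not nullable.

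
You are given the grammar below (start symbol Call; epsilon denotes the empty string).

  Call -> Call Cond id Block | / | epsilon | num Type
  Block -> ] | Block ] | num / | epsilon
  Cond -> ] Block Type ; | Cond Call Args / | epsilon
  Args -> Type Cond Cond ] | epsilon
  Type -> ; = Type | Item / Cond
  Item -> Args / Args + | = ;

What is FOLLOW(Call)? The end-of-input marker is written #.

{ #, /, ;, =, ], id, num }

Call is the start symbol, so # ∈ FOLLOW(Call).
In Call -> Call Cond id Block: add FIRST(Cond id Block) = { /, ;, =, ], id, num }.
In Cond -> Cond Call Args /: add FIRST(Args /) = { /, ;, = }.
Union: FOLLOW(Call) = { #, /, ;, =, ], id, num }.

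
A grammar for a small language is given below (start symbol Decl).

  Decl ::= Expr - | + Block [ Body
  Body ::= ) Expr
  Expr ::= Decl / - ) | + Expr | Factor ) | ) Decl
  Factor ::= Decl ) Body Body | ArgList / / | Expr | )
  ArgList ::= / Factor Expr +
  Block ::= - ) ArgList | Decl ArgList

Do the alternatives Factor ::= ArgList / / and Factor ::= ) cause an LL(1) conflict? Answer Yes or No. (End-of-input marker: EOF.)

No

FIRST(ArgList / /) = { / } and FIRST()) = { ) }.
The FIRST sets are disjoint and neither alternative is nullable — no conflict.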